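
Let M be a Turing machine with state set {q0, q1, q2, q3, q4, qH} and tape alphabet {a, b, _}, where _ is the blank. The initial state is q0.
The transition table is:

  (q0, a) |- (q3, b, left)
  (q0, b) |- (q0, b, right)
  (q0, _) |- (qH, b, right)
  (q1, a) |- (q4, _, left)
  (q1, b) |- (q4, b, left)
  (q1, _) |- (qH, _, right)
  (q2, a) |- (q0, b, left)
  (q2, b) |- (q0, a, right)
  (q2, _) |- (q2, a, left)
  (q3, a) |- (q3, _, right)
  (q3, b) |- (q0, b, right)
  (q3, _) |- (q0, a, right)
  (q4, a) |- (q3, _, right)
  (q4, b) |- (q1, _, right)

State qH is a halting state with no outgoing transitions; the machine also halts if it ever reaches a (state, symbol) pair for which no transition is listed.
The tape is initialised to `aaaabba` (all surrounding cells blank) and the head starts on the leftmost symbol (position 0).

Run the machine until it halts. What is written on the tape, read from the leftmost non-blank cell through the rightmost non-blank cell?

abbbbbbbb

q0 | _[a]aaabba__   read a → write b, move left, go to q3
q3 | [_]baaabba__   read _ → write a, move right, go to q0
q0 | a[b]aaabba__   read b → write b, move right, go to q0
q0 | ab[a]aabba__   read a → write b, move left, go to q3
q3 | a[b]baabba__   read b → write b, move right, go to q0
q0 | ab[b]aabba__   read b → write b, move right, go to q0
q0 | abb[a]abba__   read a → write b, move left, go to q3
q3 | ab[b]babba__   read b → write b, move right, go to q0
q0 | abb[b]abba__   read b → write b, move right, go to q0
q0 | abbb[a]bba__   read a → write b, move left, go to q3
q3 | abb[b]bbba__   read b → write b, move right, go to q0
q0 | abbb[b]bba__   read b → write b, move right, go to q0
q0 | abbbb[b]ba__   read b → write b, move right, go to q0
q0 | abbbbb[b]a__   read b → write b, move right, go to q0
q0 | abbbbbb[a]__   read a → write b, move left, go to q3
q3 | abbbbb[b]b__   read b → write b, move right, go to q0
q0 | abbbbbb[b]__   read b → write b, move right, go to q0
q0 | abbbbbbb[_]_   read _ → write b, move right, go to qH
qH | abbbbbbbb[_]
The non-blank tape span at halt is abbbbbbbb.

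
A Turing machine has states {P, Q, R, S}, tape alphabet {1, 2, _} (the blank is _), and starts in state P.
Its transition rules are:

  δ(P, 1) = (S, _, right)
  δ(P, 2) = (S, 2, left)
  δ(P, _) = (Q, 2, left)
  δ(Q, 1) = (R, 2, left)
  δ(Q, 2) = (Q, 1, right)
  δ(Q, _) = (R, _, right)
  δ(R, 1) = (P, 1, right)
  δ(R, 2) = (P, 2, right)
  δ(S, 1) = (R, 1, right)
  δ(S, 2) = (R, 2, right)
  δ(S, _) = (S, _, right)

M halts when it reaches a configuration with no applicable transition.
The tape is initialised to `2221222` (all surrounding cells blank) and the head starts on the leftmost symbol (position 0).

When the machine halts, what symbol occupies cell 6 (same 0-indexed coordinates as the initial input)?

P | _[2]221222___   read 2 → write 2, move left, go to S
S | [_]2221222___   read _ → write _, move right, go to S
S | _[2]221222___   read 2 → write 2, move right, go to R
R | _2[2]21222___   read 2 → write 2, move right, go to P
P | _22[2]1222___   read 2 → write 2, move left, go to S
S | _2[2]21222___   read 2 → write 2, move right, go to R
R | _22[2]1222___   read 2 → write 2, move right, go to P
P | _222[1]222___   read 1 → write _, move right, go to S
S | _222_[2]22___   read 2 → write 2, move right, go to R
R | _222_2[2]2___   read 2 → write 2, move right, go to P
P | _222_22[2]___   read 2 → write 2, move left, go to S
S | _222_2[2]2___   read 2 → write 2, move right, go to R
R | _222_22[2]___   read 2 → write 2, move right, go to P
P | _222_222[_]__   read _ → write 2, move left, go to Q
Q | _222_22[2]2__   read 2 → write 1, move right, go to Q
Q | _222_221[2]__   read 2 → write 1, move right, go to Q
Q | _222_2211[_]_   read _ → write _, move right, go to R
R | _222_2211_[_]
Cell 6 holds 1 when M halts.

1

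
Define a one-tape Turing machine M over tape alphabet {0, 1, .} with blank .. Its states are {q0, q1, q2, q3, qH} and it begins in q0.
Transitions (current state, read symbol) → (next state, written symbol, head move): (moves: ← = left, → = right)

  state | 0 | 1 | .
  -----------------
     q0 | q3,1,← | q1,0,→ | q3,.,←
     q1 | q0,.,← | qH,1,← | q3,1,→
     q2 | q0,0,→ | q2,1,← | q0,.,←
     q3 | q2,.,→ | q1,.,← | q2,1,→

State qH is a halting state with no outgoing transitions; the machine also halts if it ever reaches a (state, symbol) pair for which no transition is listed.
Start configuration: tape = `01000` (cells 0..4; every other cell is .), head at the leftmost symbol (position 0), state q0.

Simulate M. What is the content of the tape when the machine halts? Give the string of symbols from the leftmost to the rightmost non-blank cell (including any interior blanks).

q0 | ....[0]1000   read 0 → write 1, move ←, go to q3
q3 | ...[.]11000   read . → write 1, move →, go to q2
q2 | ...1[1]1000   read 1 → write 1, move ←, go to q2
q2 | ...[1]11000   read 1 → write 1, move ←, go to q2
q2 | ..[.]111000   read . → write ., move ←, go to q0
q0 | .[.].111000   read . → write ., move ←, go to q3
q3 | [.]..111000   read . → write 1, move →, go to q2
q2 | 1[.].111000   read . → write ., move ←, go to q0
q0 | [1]..111000   read 1 → write 0, move →, go to q1
q1 | 0[.].111000   read . → write 1, move →, go to q3
q3 | 01[.]111000   read . → write 1, move →, go to q2
q2 | 011[1]11000   read 1 → write 1, move ←, go to q2
q2 | 01[1]111000   read 1 → write 1, move ←, go to q2
q2 | 0[1]1111000   read 1 → write 1, move ←, go to q2
q2 | [0]11111000   read 0 → write 0, move →, go to q0
q0 | 0[1]1111000   read 1 → write 0, move →, go to q1
q1 | 00[1]111000   read 1 → write 1, move ←, go to qH
qH | 0[0]1111000
The non-blank tape span at halt is 001111000.

001111000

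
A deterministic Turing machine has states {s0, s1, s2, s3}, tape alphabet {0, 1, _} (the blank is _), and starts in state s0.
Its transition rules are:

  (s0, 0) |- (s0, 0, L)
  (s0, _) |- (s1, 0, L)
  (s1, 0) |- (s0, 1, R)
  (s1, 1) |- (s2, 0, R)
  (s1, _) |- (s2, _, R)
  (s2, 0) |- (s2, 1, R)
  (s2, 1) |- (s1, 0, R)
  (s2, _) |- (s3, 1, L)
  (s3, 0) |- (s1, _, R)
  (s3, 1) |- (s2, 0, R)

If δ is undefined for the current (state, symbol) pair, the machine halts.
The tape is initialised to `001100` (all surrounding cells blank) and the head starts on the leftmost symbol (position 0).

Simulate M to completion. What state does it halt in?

s3

state=s0 head=0 tape=__[0]01100___   (s0,0)→(s0,0,L)
state=s0 head=-1 tape=_[_]001100___   (s0,_)→(s1,0,L)
state=s1 head=-2 tape=[_]0001100___   (s1,_)→(s2,_,R)
state=s2 head=-1 tape=_[0]001100___   (s2,0)→(s2,1,R)
state=s2 head=0 tape=_1[0]01100___   (s2,0)→(s2,1,R)
state=s2 head=1 tape=_11[0]1100___   (s2,0)→(s2,1,R)
state=s2 head=2 tape=_111[1]100___   (s2,1)→(s1,0,R)
state=s1 head=3 tape=_1110[1]00___   (s1,1)→(s2,0,R)
state=s2 head=4 tape=_11100[0]0___   (s2,0)→(s2,1,R)
state=s2 head=5 tape=_111001[0]___   (s2,0)→(s2,1,R)
state=s2 head=6 tape=_1110011[_]__   (s2,_)→(s3,1,L)
state=s3 head=5 tape=_111001[1]1__   (s3,1)→(s2,0,R)
state=s2 head=6 tape=_1110010[1]__   (s2,1)→(s1,0,R)
state=s1 head=7 tape=_11100100[_]_   (s1,_)→(s2,_,R)
state=s2 head=8 tape=_11100100_[_]   (s2,_)→(s3,1,L)
state=s3 head=7 tape=_11100100[_]1
No transition is defined for (s3, _); M halts in state s3.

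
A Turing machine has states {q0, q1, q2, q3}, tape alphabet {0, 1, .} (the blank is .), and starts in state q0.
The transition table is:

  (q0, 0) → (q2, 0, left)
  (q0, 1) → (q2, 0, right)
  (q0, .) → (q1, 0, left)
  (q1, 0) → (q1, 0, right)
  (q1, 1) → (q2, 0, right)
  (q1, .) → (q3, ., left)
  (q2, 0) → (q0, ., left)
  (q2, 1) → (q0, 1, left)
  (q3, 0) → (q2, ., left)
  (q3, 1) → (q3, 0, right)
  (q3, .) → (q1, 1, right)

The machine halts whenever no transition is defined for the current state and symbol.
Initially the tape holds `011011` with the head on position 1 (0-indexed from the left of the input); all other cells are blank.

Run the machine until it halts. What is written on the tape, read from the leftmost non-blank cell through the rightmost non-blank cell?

01..01011

q0 | ....0[1]1011   read 1 → write 0, move right, go to q2
q2 | ....00[1]011   read 1 → write 1, move left, go to q0
q0 | ....0[0]1011   read 0 → write 0, move left, go to q2
q2 | ....[0]01011   read 0 → write ., move left, go to q0
q0 | ...[.].01011   read . → write 0, move left, go to q1
q1 | ..[.]0.01011   read . → write ., move left, go to q3
q3 | .[.].0.01011   read . → write 1, move right, go to q1
q1 | .1[.]0.01011   read . → write ., move left, go to q3
q3 | .[1].0.01011   read 1 → write 0, move right, go to q3
q3 | .0[.]0.01011   read . → write 1, move right, go to q1
q1 | .01[0].01011   read 0 → write 0, move right, go to q1
q1 | .010[.]01011   read . → write ., move left, go to q3
q3 | .01[0].01011   read 0 → write ., move left, go to q2
q2 | .0[1]..01011   read 1 → write 1, move left, go to q0
q0 | .[0]1..01011   read 0 → write 0, move left, go to q2
q2 | [.]01..01011
The non-blank tape span at halt is 01..01011.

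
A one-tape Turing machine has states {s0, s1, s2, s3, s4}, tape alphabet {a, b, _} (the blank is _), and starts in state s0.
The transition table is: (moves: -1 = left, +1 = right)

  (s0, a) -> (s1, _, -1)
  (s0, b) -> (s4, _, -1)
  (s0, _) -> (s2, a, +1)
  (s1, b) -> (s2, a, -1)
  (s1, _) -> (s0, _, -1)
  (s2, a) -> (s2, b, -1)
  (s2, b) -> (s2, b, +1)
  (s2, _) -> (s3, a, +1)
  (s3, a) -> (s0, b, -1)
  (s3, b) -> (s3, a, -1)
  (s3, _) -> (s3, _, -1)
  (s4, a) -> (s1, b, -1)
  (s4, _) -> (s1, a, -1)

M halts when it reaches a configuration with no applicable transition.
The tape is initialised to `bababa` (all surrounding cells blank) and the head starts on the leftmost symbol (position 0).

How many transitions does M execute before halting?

state=s0 head=0 tape=___[b]ababa   (s0,b)→(s4,_,-1)
state=s4 head=-1 tape=__[_]_ababa   (s4,_)→(s1,a,-1)
state=s1 head=-2 tape=_[_]a_ababa   (s1,_)→(s0,_,-1)
state=s0 head=-3 tape=[_]_a_ababa   (s0,_)→(s2,a,+1)
state=s2 head=-2 tape=a[_]a_ababa   (s2,_)→(s3,a,+1)
state=s3 head=-1 tape=aa[a]_ababa   (s3,a)→(s0,b,-1)
state=s0 head=-2 tape=a[a]b_ababa   (s0,a)→(s1,_,-1)
state=s1 head=-3 tape=[a]_b_ababa
M halts after 7 transitions.

7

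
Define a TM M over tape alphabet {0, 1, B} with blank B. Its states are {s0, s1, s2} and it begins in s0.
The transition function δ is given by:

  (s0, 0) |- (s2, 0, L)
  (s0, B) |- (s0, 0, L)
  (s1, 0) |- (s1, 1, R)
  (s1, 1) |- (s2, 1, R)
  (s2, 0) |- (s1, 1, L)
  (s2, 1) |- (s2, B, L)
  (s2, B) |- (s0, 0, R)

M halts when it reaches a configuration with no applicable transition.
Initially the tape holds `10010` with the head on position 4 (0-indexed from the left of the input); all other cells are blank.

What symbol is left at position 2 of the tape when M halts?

state=s0 head=4 tape=BBB1001[0]   (s0,0)→(s2,0,L)
state=s2 head=3 tape=BBB100[1]0   (s2,1)→(s2,B,L)
state=s2 head=2 tape=BBB10[0]B0   (s2,0)→(s1,1,L)
state=s1 head=1 tape=BBB1[0]1B0   (s1,0)→(s1,1,R)
state=s1 head=2 tape=BBB11[1]B0   (s1,1)→(s2,1,R)
state=s2 head=3 tape=BBB111[B]0   (s2,B)→(s0,0,R)
state=s0 head=4 tape=BBB1110[0]   (s0,0)→(s2,0,L)
state=s2 head=3 tape=BBB111[0]0   (s2,0)→(s1,1,L)
state=s1 head=2 tape=BBB11[1]10   (s1,1)→(s2,1,R)
state=s2 head=3 tape=BBB111[1]0   (s2,1)→(s2,B,L)
state=s2 head=2 tape=BBB11[1]B0   (s2,1)→(s2,B,L)
state=s2 head=1 tape=BBB1[1]BB0   (s2,1)→(s2,B,L)
state=s2 head=0 tape=BBB[1]BBB0   (s2,1)→(s2,B,L)
state=s2 head=-1 tape=BB[B]BBBB0   (s2,B)→(s0,0,R)
state=s0 head=0 tape=BB0[B]BBB0   (s0,B)→(s0,0,L)
state=s0 head=-1 tape=BB[0]0BBB0   (s0,0)→(s2,0,L)
state=s2 head=-2 tape=B[B]00BBB0   (s2,B)→(s0,0,R)
state=s0 head=-1 tape=B0[0]0BBB0   (s0,0)→(s2,0,L)
state=s2 head=-2 tape=B[0]00BBB0   (s2,0)→(s1,1,L)
state=s1 head=-3 tape=[B]100BBB0
Cell 2 holds B when M halts.

B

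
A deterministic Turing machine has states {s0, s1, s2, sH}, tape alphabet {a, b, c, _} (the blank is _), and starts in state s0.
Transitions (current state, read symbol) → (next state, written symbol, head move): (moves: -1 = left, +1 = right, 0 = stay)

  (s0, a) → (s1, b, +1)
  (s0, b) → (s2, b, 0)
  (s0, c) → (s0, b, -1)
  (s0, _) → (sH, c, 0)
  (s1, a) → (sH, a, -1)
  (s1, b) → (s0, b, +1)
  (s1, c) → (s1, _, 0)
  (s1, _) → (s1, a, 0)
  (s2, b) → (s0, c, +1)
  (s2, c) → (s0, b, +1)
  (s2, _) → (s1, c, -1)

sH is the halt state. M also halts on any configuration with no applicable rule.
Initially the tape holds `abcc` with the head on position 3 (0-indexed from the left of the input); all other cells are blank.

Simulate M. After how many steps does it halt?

9

state=s0 head=3 tape=abc[c]_   (s0,c)→(s0,b,-1)
state=s0 head=2 tape=ab[c]b_   (s0,c)→(s0,b,-1)
state=s0 head=1 tape=a[b]bb_   (s0,b)→(s2,b,0)
state=s2 head=1 tape=a[b]bb_   (s2,b)→(s0,c,+1)
state=s0 head=2 tape=ac[b]b_   (s0,b)→(s2,b,0)
state=s2 head=2 tape=ac[b]b_   (s2,b)→(s0,c,+1)
state=s0 head=3 tape=acc[b]_   (s0,b)→(s2,b,0)
state=s2 head=3 tape=acc[b]_   (s2,b)→(s0,c,+1)
state=s0 head=4 tape=accc[_]   (s0,_)→(sH,c,0)
state=sH head=4 tape=accc[c]
M halts after 9 transitions.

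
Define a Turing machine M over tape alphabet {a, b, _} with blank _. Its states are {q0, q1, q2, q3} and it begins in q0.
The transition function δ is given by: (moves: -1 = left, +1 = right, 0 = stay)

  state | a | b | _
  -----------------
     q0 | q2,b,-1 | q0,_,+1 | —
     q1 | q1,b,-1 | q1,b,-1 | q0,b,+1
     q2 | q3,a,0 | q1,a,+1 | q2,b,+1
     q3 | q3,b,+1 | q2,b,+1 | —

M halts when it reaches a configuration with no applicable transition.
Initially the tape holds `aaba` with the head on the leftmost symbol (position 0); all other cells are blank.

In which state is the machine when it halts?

state=q0 head=0 tape=__[a]aba__   (q0,a)→(q2,b,-1)
state=q2 head=-1 tape=_[_]baba__   (q2,_)→(q2,b,+1)
state=q2 head=0 tape=_b[b]aba__   (q2,b)→(q1,a,+1)
state=q1 head=1 tape=_ba[a]ba__   (q1,a)→(q1,b,-1)
state=q1 head=0 tape=_b[a]bba__   (q1,a)→(q1,b,-1)
state=q1 head=-1 tape=_[b]bbba__   (q1,b)→(q1,b,-1)
state=q1 head=-2 tape=[_]bbbba__   (q1,_)→(q0,b,+1)
state=q0 head=-1 tape=b[b]bbba__   (q0,b)→(q0,_,+1)
state=q0 head=0 tape=b_[b]bba__   (q0,b)→(q0,_,+1)
state=q0 head=1 tape=b__[b]ba__   (q0,b)→(q0,_,+1)
state=q0 head=2 tape=b___[b]a__   (q0,b)→(q0,_,+1)
state=q0 head=3 tape=b____[a]__   (q0,a)→(q2,b,-1)
state=q2 head=2 tape=b___[_]b__   (q2,_)→(q2,b,+1)
state=q2 head=3 tape=b___b[b]__   (q2,b)→(q1,a,+1)
state=q1 head=4 tape=b___ba[_]_   (q1,_)→(q0,b,+1)
state=q0 head=5 tape=b___bab[_]
No transition is defined for (q0, _); M halts in state q0.

q0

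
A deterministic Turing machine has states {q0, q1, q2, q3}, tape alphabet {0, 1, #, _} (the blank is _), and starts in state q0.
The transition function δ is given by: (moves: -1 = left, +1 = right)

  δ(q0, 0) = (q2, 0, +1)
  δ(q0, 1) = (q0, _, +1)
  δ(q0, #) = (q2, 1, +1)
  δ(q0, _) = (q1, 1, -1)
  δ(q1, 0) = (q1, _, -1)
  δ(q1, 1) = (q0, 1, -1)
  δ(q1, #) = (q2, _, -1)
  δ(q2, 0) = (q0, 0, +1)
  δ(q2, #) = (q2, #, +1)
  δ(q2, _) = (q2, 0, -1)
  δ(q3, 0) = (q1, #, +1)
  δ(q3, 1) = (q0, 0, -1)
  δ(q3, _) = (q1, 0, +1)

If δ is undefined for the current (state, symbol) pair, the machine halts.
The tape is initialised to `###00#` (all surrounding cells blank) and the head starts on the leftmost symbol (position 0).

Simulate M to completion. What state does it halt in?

q2

state=q0 head=0 tape=[#]##00#__   (q0,#)→(q2,1,+1)
state=q2 head=1 tape=1[#]#00#__   (q2,#)→(q2,#,+1)
state=q2 head=2 tape=1#[#]00#__   (q2,#)→(q2,#,+1)
state=q2 head=3 tape=1##[0]0#__   (q2,0)→(q0,0,+1)
state=q0 head=4 tape=1##0[0]#__   (q0,0)→(q2,0,+1)
state=q2 head=5 tape=1##00[#]__   (q2,#)→(q2,#,+1)
state=q2 head=6 tape=1##00#[_]_   (q2,_)→(q2,0,-1)
state=q2 head=5 tape=1##00[#]0_   (q2,#)→(q2,#,+1)
state=q2 head=6 tape=1##00#[0]_   (q2,0)→(q0,0,+1)
state=q0 head=7 tape=1##00#0[_]   (q0,_)→(q1,1,-1)
state=q1 head=6 tape=1##00#[0]1   (q1,0)→(q1,_,-1)
state=q1 head=5 tape=1##00[#]_1   (q1,#)→(q2,_,-1)
state=q2 head=4 tape=1##0[0]__1   (q2,0)→(q0,0,+1)
state=q0 head=5 tape=1##00[_]_1   (q0,_)→(q1,1,-1)
state=q1 head=4 tape=1##0[0]1_1   (q1,0)→(q1,_,-1)
state=q1 head=3 tape=1##[0]_1_1   (q1,0)→(q1,_,-1)
state=q1 head=2 tape=1#[#]__1_1   (q1,#)→(q2,_,-1)
state=q2 head=1 tape=1[#]___1_1   (q2,#)→(q2,#,+1)
state=q2 head=2 tape=1#[_]__1_1   (q2,_)→(q2,0,-1)
state=q2 head=1 tape=1[#]0__1_1   (q2,#)→(q2,#,+1)
state=q2 head=2 tape=1#[0]__1_1   (q2,0)→(q0,0,+1)
state=q0 head=3 tape=1#0[_]_1_1   (q0,_)→(q1,1,-1)
state=q1 head=2 tape=1#[0]1_1_1   (q1,0)→(q1,_,-1)
state=q1 head=1 tape=1[#]_1_1_1   (q1,#)→(q2,_,-1)
state=q2 head=0 tape=[1]__1_1_1
No transition is defined for (q2, 1); M halts in state q2.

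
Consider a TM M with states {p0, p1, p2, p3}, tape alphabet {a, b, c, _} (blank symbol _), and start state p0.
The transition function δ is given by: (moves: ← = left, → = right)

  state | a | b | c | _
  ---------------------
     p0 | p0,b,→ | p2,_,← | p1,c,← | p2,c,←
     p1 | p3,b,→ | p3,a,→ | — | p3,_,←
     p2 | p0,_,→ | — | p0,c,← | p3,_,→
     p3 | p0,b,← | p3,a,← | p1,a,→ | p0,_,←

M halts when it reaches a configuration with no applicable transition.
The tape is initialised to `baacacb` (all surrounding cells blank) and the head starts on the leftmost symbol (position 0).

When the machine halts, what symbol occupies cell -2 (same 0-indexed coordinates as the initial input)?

state=p0 head=0 tape=___[b]aacacb   (p0,b)→(p2,_,←)
state=p2 head=-1 tape=__[_]_aacacb   (p2,_)→(p3,_,→)
state=p3 head=0 tape=___[_]aacacb   (p3,_)→(p0,_,←)
state=p0 head=-1 tape=__[_]_aacacb   (p0,_)→(p2,c,←)
state=p2 head=-2 tape=_[_]c_aacacb   (p2,_)→(p3,_,→)
state=p3 head=-1 tape=__[c]_aacacb   (p3,c)→(p1,a,→)
state=p1 head=0 tape=__a[_]aacacb   (p1,_)→(p3,_,←)
state=p3 head=-1 tape=__[a]_aacacb   (p3,a)→(p0,b,←)
state=p0 head=-2 tape=_[_]b_aacacb   (p0,_)→(p2,c,←)
state=p2 head=-3 tape=[_]cb_aacacb   (p2,_)→(p3,_,→)
state=p3 head=-2 tape=_[c]b_aacacb   (p3,c)→(p1,a,→)
state=p1 head=-1 tape=_a[b]_aacacb   (p1,b)→(p3,a,→)
state=p3 head=0 tape=_aa[_]aacacb   (p3,_)→(p0,_,←)
state=p0 head=-1 tape=_a[a]_aacacb   (p0,a)→(p0,b,→)
state=p0 head=0 tape=_ab[_]aacacb   (p0,_)→(p2,c,←)
state=p2 head=-1 tape=_a[b]caacacb
Cell -2 holds a when M halts.

a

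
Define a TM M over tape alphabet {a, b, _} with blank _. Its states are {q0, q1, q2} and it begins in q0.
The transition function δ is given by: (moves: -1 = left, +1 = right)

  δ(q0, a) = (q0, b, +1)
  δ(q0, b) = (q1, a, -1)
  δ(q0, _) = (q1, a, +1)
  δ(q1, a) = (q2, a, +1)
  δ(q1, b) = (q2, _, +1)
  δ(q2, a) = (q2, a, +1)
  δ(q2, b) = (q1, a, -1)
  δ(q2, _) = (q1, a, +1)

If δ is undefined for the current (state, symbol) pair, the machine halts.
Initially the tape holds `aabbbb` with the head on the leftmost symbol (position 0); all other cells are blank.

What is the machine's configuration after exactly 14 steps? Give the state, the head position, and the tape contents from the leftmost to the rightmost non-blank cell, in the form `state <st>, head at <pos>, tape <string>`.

q0 | [a]abbbb_   read a → write b, move +1, go to q0
q0 | b[a]bbbb_   read a → write b, move +1, go to q0
q0 | bb[b]bbb_   read b → write a, move -1, go to q1
q1 | b[b]abbb_   read b → write _, move +1, go to q2
q2 | b_[a]bbb_   read a → write a, move +1, go to q2
q2 | b_a[b]bb_   read b → write a, move -1, go to q1
q1 | b_[a]abb_   read a → write a, move +1, go to q2
q2 | b_a[a]bb_   read a → write a, move +1, go to q2
q2 | b_aa[b]b_   read b → write a, move -1, go to q1
q1 | b_a[a]ab_   read a → write a, move +1, go to q2
q2 | b_aa[a]b_   read a → write a, move +1, go to q2
q2 | b_aaa[b]_   read b → write a, move -1, go to q1
q1 | b_aa[a]a_   read a → write a, move +1, go to q2
q2 | b_aaa[a]_   read a → write a, move +1, go to q2
q2 | b_aaaa[_]
After 14 steps: state q2, head at 6, tape b_aaaa.

state q2, head at 6, tape b_aaaa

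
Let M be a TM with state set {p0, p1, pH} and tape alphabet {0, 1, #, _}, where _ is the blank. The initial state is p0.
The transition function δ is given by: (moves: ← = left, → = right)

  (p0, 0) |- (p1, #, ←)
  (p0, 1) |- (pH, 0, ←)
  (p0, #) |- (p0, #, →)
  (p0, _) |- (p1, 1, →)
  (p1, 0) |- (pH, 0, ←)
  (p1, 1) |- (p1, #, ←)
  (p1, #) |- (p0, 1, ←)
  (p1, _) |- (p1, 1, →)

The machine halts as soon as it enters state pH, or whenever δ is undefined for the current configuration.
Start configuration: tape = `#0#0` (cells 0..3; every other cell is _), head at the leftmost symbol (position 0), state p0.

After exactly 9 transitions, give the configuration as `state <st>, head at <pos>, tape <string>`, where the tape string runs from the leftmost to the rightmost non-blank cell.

state=p0 head=0 tape=___[#]0#0   (p0,#)→(p0,#,→)
state=p0 head=1 tape=___#[0]#0   (p0,0)→(p1,#,←)
state=p1 head=0 tape=___[#]##0   (p1,#)→(p0,1,←)
state=p0 head=-1 tape=__[_]1##0   (p0,_)→(p1,1,→)
state=p1 head=0 tape=__1[1]##0   (p1,1)→(p1,#,←)
state=p1 head=-1 tape=__[1]###0   (p1,1)→(p1,#,←)
state=p1 head=-2 tape=_[_]####0   (p1,_)→(p1,1,→)
state=p1 head=-1 tape=_1[#]###0   (p1,#)→(p0,1,←)
state=p0 head=-2 tape=_[1]1###0   (p0,1)→(pH,0,←)
state=pH head=-3 tape=[_]01###0
After 9 steps: state pH, head at -3, tape 01###0.

state pH, head at -3, tape 01###0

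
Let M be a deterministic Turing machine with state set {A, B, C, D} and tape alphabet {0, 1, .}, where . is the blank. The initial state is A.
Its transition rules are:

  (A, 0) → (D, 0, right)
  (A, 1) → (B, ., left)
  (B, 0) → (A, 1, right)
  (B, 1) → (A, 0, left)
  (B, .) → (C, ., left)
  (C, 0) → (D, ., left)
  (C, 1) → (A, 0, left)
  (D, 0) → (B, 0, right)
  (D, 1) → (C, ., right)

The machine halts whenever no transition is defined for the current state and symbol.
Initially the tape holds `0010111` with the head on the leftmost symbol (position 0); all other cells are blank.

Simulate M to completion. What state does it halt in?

D

A | .[0]010111   read 0 → write 0, move right, go to D
D | .0[0]10111   read 0 → write 0, move right, go to B
B | .00[1]0111   read 1 → write 0, move left, go to A
A | .0[0]00111   read 0 → write 0, move right, go to D
D | .00[0]0111   read 0 → write 0, move right, go to B
B | .000[0]111   read 0 → write 1, move right, go to A
A | .0001[1]11   read 1 → write ., move left, go to B
B | .000[1].11   read 1 → write 0, move left, go to A
A | .00[0]0.11   read 0 → write 0, move right, go to D
D | .000[0].11   read 0 → write 0, move right, go to B
B | .0000[.]11   read . → write ., move left, go to C
C | .000[0].11   read 0 → write ., move left, go to D
D | .00[0]..11   read 0 → write 0, move right, go to B
B | .000[.].11   read . → write ., move left, go to C
C | .00[0]..11   read 0 → write ., move left, go to D
D | .0[0]...11   read 0 → write 0, move right, go to B
B | .00[.]..11   read . → write ., move left, go to C
C | .0[0]...11   read 0 → write ., move left, go to D
D | .[0]....11   read 0 → write 0, move right, go to B
B | .0[.]...11   read . → write ., move left, go to C
C | .[0]....11   read 0 → write ., move left, go to D
D | [.].....11
No transition is defined for (D, .); M halts in state D.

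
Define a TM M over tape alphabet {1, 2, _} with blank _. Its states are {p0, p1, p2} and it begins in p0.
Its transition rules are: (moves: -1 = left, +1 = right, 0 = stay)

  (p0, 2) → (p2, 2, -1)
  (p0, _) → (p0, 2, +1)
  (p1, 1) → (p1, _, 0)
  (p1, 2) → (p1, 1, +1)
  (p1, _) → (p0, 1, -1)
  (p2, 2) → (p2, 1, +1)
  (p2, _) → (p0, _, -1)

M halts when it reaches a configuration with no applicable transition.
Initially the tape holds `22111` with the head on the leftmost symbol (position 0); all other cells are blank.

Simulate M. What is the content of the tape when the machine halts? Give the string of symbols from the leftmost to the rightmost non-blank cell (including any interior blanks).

2111111

state=p0 head=0 tape=__[2]2111   (p0,2)→(p2,2,-1)
state=p2 head=-1 tape=_[_]22111   (p2,_)→(p0,_,-1)
state=p0 head=-2 tape=[_]_22111   (p0,_)→(p0,2,+1)
state=p0 head=-1 tape=2[_]22111   (p0,_)→(p0,2,+1)
state=p0 head=0 tape=22[2]2111   (p0,2)→(p2,2,-1)
state=p2 head=-1 tape=2[2]22111   (p2,2)→(p2,1,+1)
state=p2 head=0 tape=21[2]2111   (p2,2)→(p2,1,+1)
state=p2 head=1 tape=211[2]111   (p2,2)→(p2,1,+1)
state=p2 head=2 tape=2111[1]11
The non-blank tape span at halt is 2111111.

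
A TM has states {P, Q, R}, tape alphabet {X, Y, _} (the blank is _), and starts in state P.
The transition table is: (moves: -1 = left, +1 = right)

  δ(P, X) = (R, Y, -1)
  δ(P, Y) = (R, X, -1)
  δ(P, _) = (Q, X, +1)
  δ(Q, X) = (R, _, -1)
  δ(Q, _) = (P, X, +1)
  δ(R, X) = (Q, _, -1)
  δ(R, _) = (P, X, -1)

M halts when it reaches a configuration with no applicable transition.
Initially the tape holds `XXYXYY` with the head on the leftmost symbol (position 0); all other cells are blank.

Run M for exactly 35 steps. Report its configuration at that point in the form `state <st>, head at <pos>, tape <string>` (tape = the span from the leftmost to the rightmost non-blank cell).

P | _______[X]XYXYY   read X → write Y, move -1, go to R
R | ______[_]YXYXYY   read _ → write X, move -1, go to P
P | _____[_]XYXYXYY   read _ → write X, move +1, go to Q
Q | _____X[X]YXYXYY   read X → write _, move -1, go to R
R | _____[X]_YXYXYY   read X → write _, move -1, go to Q
Q | ____[_]__YXYXYY   read _ → write X, move +1, go to P
P | ____X[_]_YXYXYY   read _ → write X, move +1, go to Q
Q | ____XX[_]YXYXYY   read _ → write X, move +1, go to P
P | ____XXX[Y]XYXYY   read Y → write X, move -1, go to R
R | ____XX[X]XXYXYY   read X → write _, move -1, go to Q
Q | ____X[X]_XXYXYY   read X → write _, move -1, go to R
R | ____[X]__XXYXYY   read X → write _, move -1, go to Q
Q | ___[_]___XXYXYY   read _ → write X, move +1, go to P
P | ___X[_]__XXYXYY   read _ → write X, move +1, go to Q
Q | ___XX[_]_XXYXYY   read _ → write X, move +1, go to P
P | ___XXX[_]XXYXYY   read _ → write X, move +1, go to Q
Q | ___XXXX[X]XYXYY   read X → write _, move -1, go to R
R | ___XXX[X]_XYXYY   read X → write _, move -1, go to Q
Q | ___XX[X]__XYXYY   read X → write _, move -1, go to R
R | ___X[X]___XYXYY   read X → write _, move -1, go to Q
Q | ___[X]____XYXYY   read X → write _, move -1, go to R
R | __[_]_____XYXYY   read _ → write X, move -1, go to P
P | _[_]X_____XYXYY   read _ → write X, move +1, go to Q
Q | _X[X]_____XYXYY   read X → write _, move -1, go to R
R | _[X]______XYXYY   read X → write _, move -1, go to Q
Q | [_]_______XYXYY   read _ → write X, move +1, go to P
P | X[_]______XYXYY   read _ → write X, move +1, go to Q
Q | XX[_]_____XYXYY   read _ → write X, move +1, go to P
P | XXX[_]____XYXYY   read _ → write X, move +1, go to Q
Q | XXXX[_]___XYXYY   read _ → write X, move +1, go to P
P | XXXXX[_]__XYXYY   read _ → write X, move +1, go to Q
Q | XXXXXX[_]_XYXYY   read _ → write X, move +1, go to P
P | XXXXXXX[_]XYXYY   read _ → write X, move +1, go to Q
Q | XXXXXXXX[X]YXYY   read X → write _, move -1, go to R
R | XXXXXXX[X]_YXYY   read X → write _, move -1, go to Q
Q | XXXXXX[X]__YXYY
After 35 steps: state Q, head at -1, tape XXXXXXX__YXYY.

state Q, head at -1, tape XXXXXXX__YXYY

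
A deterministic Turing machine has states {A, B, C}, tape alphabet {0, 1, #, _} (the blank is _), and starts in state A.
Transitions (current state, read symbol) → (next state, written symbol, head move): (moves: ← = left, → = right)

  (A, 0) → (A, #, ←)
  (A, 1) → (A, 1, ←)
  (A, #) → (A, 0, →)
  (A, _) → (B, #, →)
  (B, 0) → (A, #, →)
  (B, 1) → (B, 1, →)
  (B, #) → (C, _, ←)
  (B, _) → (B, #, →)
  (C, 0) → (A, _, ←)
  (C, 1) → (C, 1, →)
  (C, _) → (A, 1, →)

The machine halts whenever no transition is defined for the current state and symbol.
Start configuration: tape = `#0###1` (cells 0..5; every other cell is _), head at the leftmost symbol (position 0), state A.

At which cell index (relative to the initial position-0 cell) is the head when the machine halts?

-1

A | _[#]0###1   read # → write 0, move →, go to A
A | _0[0]###1   read 0 → write #, move ←, go to A
A | _[0]####1   read 0 → write #, move ←, go to A
A | [_]#####1   read _ → write #, move →, go to B
B | #[#]####1   read # → write _, move ←, go to C
C | [#]_####1
At halt the head is at cell -1.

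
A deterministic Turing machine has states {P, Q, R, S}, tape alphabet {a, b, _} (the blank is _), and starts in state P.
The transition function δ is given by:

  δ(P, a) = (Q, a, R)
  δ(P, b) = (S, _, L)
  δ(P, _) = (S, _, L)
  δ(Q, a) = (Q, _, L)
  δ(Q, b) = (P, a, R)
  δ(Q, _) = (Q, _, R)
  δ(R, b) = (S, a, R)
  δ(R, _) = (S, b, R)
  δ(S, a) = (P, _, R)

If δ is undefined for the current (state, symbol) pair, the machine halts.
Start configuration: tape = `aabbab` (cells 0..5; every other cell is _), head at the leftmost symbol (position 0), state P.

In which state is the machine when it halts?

P | _[a]abbab   read a → write a, move R, go to Q
Q | _a[a]bbab   read a → write _, move L, go to Q
Q | _[a]_bbab   read a → write _, move L, go to Q
Q | [_]__bbab   read _ → write _, move R, go to Q
Q | _[_]_bbab   read _ → write _, move R, go to Q
Q | __[_]bbab   read _ → write _, move R, go to Q
Q | ___[b]bab   read b → write a, move R, go to P
P | ___a[b]ab   read b → write _, move L, go to S
S | ___[a]_ab   read a → write _, move R, go to P
P | ____[_]ab   read _ → write _, move L, go to S
S | ___[_]_ab
No transition is defined for (S, _); M halts in state S.

S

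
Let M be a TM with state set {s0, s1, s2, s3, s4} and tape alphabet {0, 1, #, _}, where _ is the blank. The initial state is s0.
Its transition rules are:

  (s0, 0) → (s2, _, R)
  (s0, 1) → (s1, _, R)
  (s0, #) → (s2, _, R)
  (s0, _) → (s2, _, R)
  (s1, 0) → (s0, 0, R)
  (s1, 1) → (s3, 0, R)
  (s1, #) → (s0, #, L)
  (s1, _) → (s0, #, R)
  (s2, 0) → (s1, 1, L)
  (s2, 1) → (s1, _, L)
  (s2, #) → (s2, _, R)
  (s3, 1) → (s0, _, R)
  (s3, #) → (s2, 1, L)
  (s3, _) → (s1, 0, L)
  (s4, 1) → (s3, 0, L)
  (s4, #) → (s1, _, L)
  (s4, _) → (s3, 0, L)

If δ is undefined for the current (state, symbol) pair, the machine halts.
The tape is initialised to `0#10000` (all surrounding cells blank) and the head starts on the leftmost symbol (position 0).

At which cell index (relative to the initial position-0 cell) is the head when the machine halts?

9

s0 | [0]#10000___   read 0 → write _, move R, go to s2
s2 | _[#]10000___   read # → write _, move R, go to s2
s2 | __[1]0000___   read 1 → write _, move L, go to s1
s1 | _[_]_0000___   read _ → write #, move R, go to s0
s0 | _#[_]0000___   read _ → write _, move R, go to s2
s2 | _#_[0]000___   read 0 → write 1, move L, go to s1
s1 | _#[_]1000___   read _ → write #, move R, go to s0
s0 | _##[1]000___   read 1 → write _, move R, go to s1
s1 | _##_[0]00___   read 0 → write 0, move R, go to s0
s0 | _##_0[0]0___   read 0 → write _, move R, go to s2
s2 | _##_0_[0]___   read 0 → write 1, move L, go to s1
s1 | _##_0[_]1___   read _ → write #, move R, go to s0
s0 | _##_0#[1]___   read 1 → write _, move R, go to s1
s1 | _##_0#_[_]__   read _ → write #, move R, go to s0
s0 | _##_0#_#[_]_   read _ → write _, move R, go to s2
s2 | _##_0#_#_[_]
At halt the head is at cell 9.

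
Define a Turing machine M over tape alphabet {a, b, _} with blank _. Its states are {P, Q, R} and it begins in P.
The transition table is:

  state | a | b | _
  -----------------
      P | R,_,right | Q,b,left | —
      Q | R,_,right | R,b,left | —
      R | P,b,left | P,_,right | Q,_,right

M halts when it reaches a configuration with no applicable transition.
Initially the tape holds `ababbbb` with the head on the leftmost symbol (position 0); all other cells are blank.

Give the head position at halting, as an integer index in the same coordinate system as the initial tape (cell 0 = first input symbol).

P | [a]babbbb   read a → write _, move right, go to R
R | _[b]abbbb   read b → write _, move right, go to P
P | __[a]bbbb   read a → write _, move right, go to R
R | ___[b]bbb   read b → write _, move right, go to P
P | ____[b]bb   read b → write b, move left, go to Q
Q | ___[_]bbb
At halt the head is at cell 3.

3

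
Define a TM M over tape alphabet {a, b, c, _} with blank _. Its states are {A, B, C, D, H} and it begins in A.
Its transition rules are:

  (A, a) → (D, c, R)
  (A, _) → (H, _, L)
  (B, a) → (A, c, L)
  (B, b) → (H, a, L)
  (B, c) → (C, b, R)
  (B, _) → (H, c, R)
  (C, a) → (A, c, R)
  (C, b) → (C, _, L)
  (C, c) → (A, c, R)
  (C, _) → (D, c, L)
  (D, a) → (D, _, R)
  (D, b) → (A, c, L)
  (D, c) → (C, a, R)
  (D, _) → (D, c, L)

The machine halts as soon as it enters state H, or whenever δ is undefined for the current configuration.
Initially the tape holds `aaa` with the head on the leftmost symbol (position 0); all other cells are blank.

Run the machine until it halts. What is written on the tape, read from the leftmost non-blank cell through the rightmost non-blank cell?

accc

state=A head=0 tape=[a]aa_   (A,a)→(D,c,R)
state=D head=1 tape=c[a]a_   (D,a)→(D,_,R)
state=D head=2 tape=c_[a]_   (D,a)→(D,_,R)
state=D head=3 tape=c__[_]   (D,_)→(D,c,L)
state=D head=2 tape=c_[_]c   (D,_)→(D,c,L)
state=D head=1 tape=c[_]cc   (D,_)→(D,c,L)
state=D head=0 tape=[c]ccc   (D,c)→(C,a,R)
state=C head=1 tape=a[c]cc   (C,c)→(A,c,R)
state=A head=2 tape=ac[c]c
The non-blank tape span at halt is accc.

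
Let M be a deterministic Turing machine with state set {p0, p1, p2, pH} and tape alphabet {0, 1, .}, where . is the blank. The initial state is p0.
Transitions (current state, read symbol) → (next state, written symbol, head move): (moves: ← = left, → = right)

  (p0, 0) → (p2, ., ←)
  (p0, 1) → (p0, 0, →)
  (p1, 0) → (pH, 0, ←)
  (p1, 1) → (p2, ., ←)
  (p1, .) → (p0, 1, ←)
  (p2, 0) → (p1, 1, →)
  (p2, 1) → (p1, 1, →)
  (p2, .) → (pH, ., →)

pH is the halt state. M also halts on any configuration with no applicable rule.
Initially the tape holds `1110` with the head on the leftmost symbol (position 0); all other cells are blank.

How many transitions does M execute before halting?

state=p0 head=0 tape=[1]110.   (p0,1)→(p0,0,→)
state=p0 head=1 tape=0[1]10.   (p0,1)→(p0,0,→)
state=p0 head=2 tape=00[1]0.   (p0,1)→(p0,0,→)
state=p0 head=3 tape=000[0].   (p0,0)→(p2,.,←)
state=p2 head=2 tape=00[0]..   (p2,0)→(p1,1,→)
state=p1 head=3 tape=001[.].   (p1,.)→(p0,1,←)
state=p0 head=2 tape=00[1]1.   (p0,1)→(p0,0,→)
state=p0 head=3 tape=000[1].   (p0,1)→(p0,0,→)
state=p0 head=4 tape=0000[.]
M halts after 8 transitions.

8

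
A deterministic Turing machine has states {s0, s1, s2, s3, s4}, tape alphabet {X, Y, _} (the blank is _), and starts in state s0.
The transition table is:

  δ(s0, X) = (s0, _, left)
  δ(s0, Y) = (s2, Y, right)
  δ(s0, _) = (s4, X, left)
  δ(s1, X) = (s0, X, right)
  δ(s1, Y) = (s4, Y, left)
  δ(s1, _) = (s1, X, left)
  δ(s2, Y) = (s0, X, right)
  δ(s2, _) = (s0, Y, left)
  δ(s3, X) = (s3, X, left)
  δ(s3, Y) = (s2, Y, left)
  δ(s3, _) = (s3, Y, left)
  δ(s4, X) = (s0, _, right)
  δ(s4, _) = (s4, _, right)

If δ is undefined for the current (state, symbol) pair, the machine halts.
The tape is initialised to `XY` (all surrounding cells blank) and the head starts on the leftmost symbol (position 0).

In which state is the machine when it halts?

state=s0 head=0 tape=__[X]Y__   (s0,X)→(s0,_,left)
state=s0 head=-1 tape=_[_]_Y__   (s0,_)→(s4,X,left)
state=s4 head=-2 tape=[_]X_Y__   (s4,_)→(s4,_,right)
state=s4 head=-1 tape=_[X]_Y__   (s4,X)→(s0,_,right)
state=s0 head=0 tape=__[_]Y__   (s0,_)→(s4,X,left)
state=s4 head=-1 tape=_[_]XY__   (s4,_)→(s4,_,right)
state=s4 head=0 tape=__[X]Y__   (s4,X)→(s0,_,right)
state=s0 head=1 tape=___[Y]__   (s0,Y)→(s2,Y,right)
state=s2 head=2 tape=___Y[_]_   (s2,_)→(s0,Y,left)
state=s0 head=1 tape=___[Y]Y_   (s0,Y)→(s2,Y,right)
state=s2 head=2 tape=___Y[Y]_   (s2,Y)→(s0,X,right)
state=s0 head=3 tape=___YX[_]   (s0,_)→(s4,X,left)
state=s4 head=2 tape=___Y[X]X   (s4,X)→(s0,_,right)
state=s0 head=3 tape=___Y_[X]   (s0,X)→(s0,_,left)
state=s0 head=2 tape=___Y[_]_   (s0,_)→(s4,X,left)
state=s4 head=1 tape=___[Y]X_
No transition is defined for (s4, Y); M halts in state s4.

s4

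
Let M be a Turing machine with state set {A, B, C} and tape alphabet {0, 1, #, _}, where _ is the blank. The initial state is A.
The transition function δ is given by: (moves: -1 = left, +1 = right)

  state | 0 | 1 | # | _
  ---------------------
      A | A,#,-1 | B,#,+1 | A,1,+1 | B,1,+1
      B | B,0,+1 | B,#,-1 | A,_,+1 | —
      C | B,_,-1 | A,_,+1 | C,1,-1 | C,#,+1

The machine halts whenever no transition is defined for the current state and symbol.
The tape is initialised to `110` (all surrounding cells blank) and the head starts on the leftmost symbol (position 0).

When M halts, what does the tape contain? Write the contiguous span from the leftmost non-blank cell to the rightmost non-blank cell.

A | [1]10__   read 1 → write #, move +1, go to B
B | #[1]0__   read 1 → write #, move -1, go to B
B | [#]#0__   read # → write _, move +1, go to A
A | _[#]0__   read # → write 1, move +1, go to A
A | _1[0]__   read 0 → write #, move -1, go to A
A | _[1]#__   read 1 → write #, move +1, go to B
B | _#[#]__   read # → write _, move +1, go to A
A | _#_[_]_   read _ → write 1, move +1, go to B
B | _#_1[_]
The non-blank tape span at halt is #_1.

#_1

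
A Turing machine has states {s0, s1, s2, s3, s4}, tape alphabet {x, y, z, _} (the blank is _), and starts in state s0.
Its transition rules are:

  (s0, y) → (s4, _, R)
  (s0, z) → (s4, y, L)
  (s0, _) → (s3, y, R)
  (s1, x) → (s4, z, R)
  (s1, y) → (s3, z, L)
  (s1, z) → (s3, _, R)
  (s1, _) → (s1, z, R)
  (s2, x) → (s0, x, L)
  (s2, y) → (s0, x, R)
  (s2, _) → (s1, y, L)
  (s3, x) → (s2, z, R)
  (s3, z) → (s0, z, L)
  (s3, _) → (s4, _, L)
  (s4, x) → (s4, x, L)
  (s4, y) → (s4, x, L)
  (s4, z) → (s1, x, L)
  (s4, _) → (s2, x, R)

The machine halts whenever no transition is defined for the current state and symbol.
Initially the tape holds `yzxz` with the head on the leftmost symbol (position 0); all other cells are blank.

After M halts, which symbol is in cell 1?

x

state=s0 head=0 tape=[y]zxz   (s0,y)→(s4,_,R)
state=s4 head=1 tape=_[z]xz   (s4,z)→(s1,x,L)
state=s1 head=0 tape=[_]xxz   (s1,_)→(s1,z,R)
state=s1 head=1 tape=z[x]xz   (s1,x)→(s4,z,R)
state=s4 head=2 tape=zz[x]z   (s4,x)→(s4,x,L)
state=s4 head=1 tape=z[z]xz   (s4,z)→(s1,x,L)
state=s1 head=0 tape=[z]xxz   (s1,z)→(s3,_,R)
state=s3 head=1 tape=_[x]xz   (s3,x)→(s2,z,R)
state=s2 head=2 tape=_z[x]z   (s2,x)→(s0,x,L)
state=s0 head=1 tape=_[z]xz   (s0,z)→(s4,y,L)
state=s4 head=0 tape=[_]yxz   (s4,_)→(s2,x,R)
state=s2 head=1 tape=x[y]xz   (s2,y)→(s0,x,R)
state=s0 head=2 tape=xx[x]z
Cell 1 holds x when M halts.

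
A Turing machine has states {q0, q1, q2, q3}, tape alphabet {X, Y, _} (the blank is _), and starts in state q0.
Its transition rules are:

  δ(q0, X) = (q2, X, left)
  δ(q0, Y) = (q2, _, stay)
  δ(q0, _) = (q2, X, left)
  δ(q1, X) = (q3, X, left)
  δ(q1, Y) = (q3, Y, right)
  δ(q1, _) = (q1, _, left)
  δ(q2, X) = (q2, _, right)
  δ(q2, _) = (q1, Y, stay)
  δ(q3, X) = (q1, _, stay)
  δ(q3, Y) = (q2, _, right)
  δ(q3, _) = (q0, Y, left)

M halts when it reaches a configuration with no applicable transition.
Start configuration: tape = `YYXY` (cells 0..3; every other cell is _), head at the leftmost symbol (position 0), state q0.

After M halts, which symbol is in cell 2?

_

state=q0 head=0 tape=[Y]YXY   (q0,Y)→(q2,_,stay)
state=q2 head=0 tape=[_]YXY   (q2,_)→(q1,Y,stay)
state=q1 head=0 tape=[Y]YXY   (q1,Y)→(q3,Y,right)
state=q3 head=1 tape=Y[Y]XY   (q3,Y)→(q2,_,right)
state=q2 head=2 tape=Y_[X]Y   (q2,X)→(q2,_,right)
state=q2 head=3 tape=Y__[Y]
Cell 2 holds _ when M halts.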